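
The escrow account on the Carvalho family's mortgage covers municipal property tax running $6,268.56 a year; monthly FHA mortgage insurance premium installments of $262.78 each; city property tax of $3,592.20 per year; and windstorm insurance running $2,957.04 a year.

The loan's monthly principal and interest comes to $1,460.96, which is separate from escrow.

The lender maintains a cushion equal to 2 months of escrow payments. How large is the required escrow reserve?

$2,661.86

Municipal property tax — $6,268.56/yr
FHA mortgage insurance premium — $262.78 × 12 = $3,153.36/yr
City property tax — $3,592.20/yr
Windstorm insurance — $2,957.04/yr
Yearly total = $15,971.16
Monthly = $15,971.16 ÷ 12 = $1,330.93
Cushion = 2 × $1,330.93 = $2,661.86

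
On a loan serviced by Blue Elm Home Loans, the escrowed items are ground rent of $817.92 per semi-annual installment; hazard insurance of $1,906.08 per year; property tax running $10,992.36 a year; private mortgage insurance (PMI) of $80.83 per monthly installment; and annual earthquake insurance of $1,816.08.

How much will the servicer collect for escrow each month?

Ground rent: $817.92 × 2 = $1,635.84 per year
Hazard insurance: $1,906.08 per year
Property tax: $10,992.36 per year
Private mortgage insurance (PMI): $80.83 × 12 = $969.96 per year
Earthquake insurance: $1,816.08 per year
Combined annual = $1,635.84 + $1,906.08 + $10,992.36 + $969.96 + $1,816.08 = $17,320.32
Monthly escrow = $17,320.32 / 12 = $1,443.36

$1,443.36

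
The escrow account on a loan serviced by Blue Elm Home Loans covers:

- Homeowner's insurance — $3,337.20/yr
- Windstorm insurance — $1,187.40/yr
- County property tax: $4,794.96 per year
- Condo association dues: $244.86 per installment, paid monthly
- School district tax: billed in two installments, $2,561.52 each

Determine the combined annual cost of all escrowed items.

$17,380.92

Homeowner's insurance — $3,337.20
Windstorm insurance — $1,187.40
County property tax — $4,794.96
Condo association dues — $244.86 × 12 = $2,938.32
School district tax — $2,561.52 × 2 = $5,123.04
Combined annual = $3,337.20 + $1,187.40 + $4,794.96 + $2,938.32 + $5,123.04 = $17,380.92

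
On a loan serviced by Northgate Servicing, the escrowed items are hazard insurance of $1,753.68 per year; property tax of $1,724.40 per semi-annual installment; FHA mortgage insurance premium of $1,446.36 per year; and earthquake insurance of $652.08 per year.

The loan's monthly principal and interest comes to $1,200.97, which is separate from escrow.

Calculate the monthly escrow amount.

Hazard insurance — $1,753.68 annually
Property tax — $1,724.40 × 2 = $3,448.80 annually
FHA mortgage insurance premium — $1,446.36 annually
Earthquake insurance — $652.08 annually
Annual escrow total = $1,753.68 + $3,448.80 + $1,446.36 + $652.08 = $7,300.92
Monthly escrow = $7,300.92 ÷ 12 = $608.41

$608.41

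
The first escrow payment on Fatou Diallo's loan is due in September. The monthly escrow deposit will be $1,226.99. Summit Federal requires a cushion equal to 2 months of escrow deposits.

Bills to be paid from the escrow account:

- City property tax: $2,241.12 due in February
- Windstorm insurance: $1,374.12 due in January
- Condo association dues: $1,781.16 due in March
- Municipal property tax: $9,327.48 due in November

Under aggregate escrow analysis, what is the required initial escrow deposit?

$8,588.93

Cushion = 2 × $1,226.99 = $2,453.98
Trial balance (start $0, +$1,226.99 each month, − disbursements):
  Sep: +$1,226.99 → $1,226.99
  Oct: +$1,226.99 → $2,453.98
  Nov: +$1,226.99 − $9,327.48 → -$5,646.51
  Dec: +$1,226.99 → -$4,419.52
  Jan: +$1,226.99 − $1,374.12 → -$4,566.65
  Feb: +$1,226.99 − $2,241.12 → -$5,580.78
  Mar: +$1,226.99 − $1,781.16 → -$6,134.95
  Apr: +$1,226.99 → -$4,907.96
  May: +$1,226.99 → -$3,680.97
  Jun: +$1,226.99 → -$2,453.98
  Jul: +$1,226.99 → -$1,226.99
  Aug: +$1,226.99 → $0.00
Lowest trial balance = -$6,134.95 (Mar)
Initial deposit = cushion − low point = $2,453.98 − (-$6,134.95) = $8,588.93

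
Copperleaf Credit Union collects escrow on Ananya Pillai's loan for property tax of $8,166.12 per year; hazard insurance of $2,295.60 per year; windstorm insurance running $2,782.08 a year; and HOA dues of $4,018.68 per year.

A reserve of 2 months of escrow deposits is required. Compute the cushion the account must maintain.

Property tax — $8,166.12 annually
Hazard insurance — $2,295.60 annually
Windstorm insurance — $2,782.08 annually
HOA dues — $4,018.68 annually
Annual escrow total = $17,262.48
Base monthly escrow = $17,262.48 ÷ 12 = $1,438.54
Cushion = 2 × $1,438.54 = $2,877.08

$2,877.08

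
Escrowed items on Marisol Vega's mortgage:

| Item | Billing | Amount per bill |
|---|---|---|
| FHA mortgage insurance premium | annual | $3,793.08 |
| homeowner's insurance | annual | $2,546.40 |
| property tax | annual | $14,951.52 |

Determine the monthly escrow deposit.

$1,774.25

FHA mortgage insurance premium = $3,793.08
Homeowner's insurance = $2,546.40
Property tax = $14,951.52
Combined annual = $3,793.08 + $2,546.40 + $14,951.52 = $21,291.00
Per month = $21,291.00 / 12 = $1,774.25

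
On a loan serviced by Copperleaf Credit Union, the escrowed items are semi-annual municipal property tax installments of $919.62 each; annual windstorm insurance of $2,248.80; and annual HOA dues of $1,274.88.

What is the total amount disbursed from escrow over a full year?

$5,362.92

Municipal property tax — $919.62 × 2 = $1,839.24 per year
Windstorm insurance — $2,248.80 per year
HOA dues — $1,274.88 per year
Combined annual = $1,839.24 + $2,248.80 + $1,274.88 = $5,362.92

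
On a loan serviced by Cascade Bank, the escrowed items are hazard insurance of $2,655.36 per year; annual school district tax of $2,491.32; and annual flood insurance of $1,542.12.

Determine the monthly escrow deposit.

$557.40

Hazard insurance: $2,655.36 per year
School district tax: $2,491.32 per year
Flood insurance: $1,542.12 per year
Total per year = $6,688.80
Base monthly escrow = $6,688.80 / 12 = $557.40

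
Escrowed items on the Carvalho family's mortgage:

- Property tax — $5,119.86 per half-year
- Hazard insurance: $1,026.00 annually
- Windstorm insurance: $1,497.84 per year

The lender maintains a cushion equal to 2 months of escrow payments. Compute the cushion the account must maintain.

$2,127.26

Property tax: $5,119.86 × 2 = $10,239.72/yr
Hazard insurance: $1,026.00/yr
Windstorm insurance: $1,497.84/yr
Annual escrow total = $12,763.56
Monthly = $12,763.56 ÷ 12 = $1,063.63
Cushion = 2 × $1,063.63 = $2,127.26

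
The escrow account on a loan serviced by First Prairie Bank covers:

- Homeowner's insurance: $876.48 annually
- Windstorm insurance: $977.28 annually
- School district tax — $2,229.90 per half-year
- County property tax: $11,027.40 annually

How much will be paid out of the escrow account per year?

$17,340.96

Homeowner's insurance: $876.48 annually
Windstorm insurance: $977.28 annually
School district tax: $2,229.90 × 2 = $4,459.80 annually
County property tax: $11,027.40 annually
Total annual escrow = $876.48 + $977.28 + $4,459.80 + $11,027.40 = $17,340.96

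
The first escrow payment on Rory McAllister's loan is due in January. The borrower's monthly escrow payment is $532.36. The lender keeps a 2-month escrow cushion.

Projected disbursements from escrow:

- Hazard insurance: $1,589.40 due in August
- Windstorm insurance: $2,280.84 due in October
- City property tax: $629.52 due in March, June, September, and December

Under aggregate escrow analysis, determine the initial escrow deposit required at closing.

Cushion = 2 × $532.36 = $1,064.72
Trial balance (start $0, +$532.36 each month, − disbursements):
  Jan: +$532.36 → $532.36
  Feb: +$532.36 → $1,064.72
  Mar: +$532.36 − $629.52 → $967.56
  Apr: +$532.36 → $1,499.92
  May: +$532.36 → $2,032.28
  Jun: +$532.36 − $629.52 → $1,935.12
  Jul: +$532.36 → $2,467.48
  Aug: +$532.36 − $1,589.40 → $1,410.44
  Sep: +$532.36 − $629.52 → $1,313.28
  Oct: +$532.36 − $2,280.84 → -$435.20
  Nov: +$532.36 → $97.16
  Dec: +$532.36 − $629.52 → $0.00
Lowest trial balance = -$435.20 (Oct)
Initial deposit = cushion − low point = $1,064.72 − (-$435.20) = $1,499.92

$1,499.92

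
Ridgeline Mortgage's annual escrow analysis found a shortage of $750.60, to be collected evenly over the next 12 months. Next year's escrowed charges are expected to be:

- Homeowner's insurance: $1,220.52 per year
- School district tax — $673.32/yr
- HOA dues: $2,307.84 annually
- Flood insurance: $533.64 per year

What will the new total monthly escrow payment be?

Homeowner's insurance = $1,220.52 per year
School district tax = $673.32 per year
HOA dues = $2,307.84 per year
Flood insurance = $533.64 per year
Combined annual = $1,220.52 + $673.32 + $2,307.84 + $533.64 = $4,735.32
Per month = $4,735.32 / 12 = $394.61
Shortage per month = $750.60 / 12 = $62.55
Adjusted monthly = $394.61 + $62.55 = $457.16

$457.16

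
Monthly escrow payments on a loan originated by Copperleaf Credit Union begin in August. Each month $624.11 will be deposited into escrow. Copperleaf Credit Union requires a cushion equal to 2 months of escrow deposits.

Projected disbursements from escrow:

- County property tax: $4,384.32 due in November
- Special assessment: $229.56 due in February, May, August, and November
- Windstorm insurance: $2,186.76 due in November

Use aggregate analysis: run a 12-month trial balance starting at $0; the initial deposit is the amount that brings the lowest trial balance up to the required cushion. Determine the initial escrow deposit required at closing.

$5,781.98

Cushion = 2 × $624.11 = $1,248.22
Trial balance (start $0, +$624.11 each month, − disbursements):
  Aug: +$624.11 − $229.56 → $394.55
  Sep: +$624.11 → $1,018.66
  Oct: +$624.11 → $1,642.77
  Nov: +$624.11 − $6,800.64 → -$4,533.76
  Dec: +$624.11 → -$3,909.65
  Jan: +$624.11 → -$3,285.54
  Feb: +$624.11 − $229.56 → -$2,890.99
  Mar: +$624.11 → -$2,266.88
  Apr: +$624.11 → -$1,642.77
  May: +$624.11 − $229.56 → -$1,248.22
  Jun: +$624.11 → -$624.11
  Jul: +$624.11 → $0.00
Lowest trial balance = -$4,533.76 (Nov)
Initial deposit = cushion − low point = $1,248.22 − (-$4,533.76) = $5,781.98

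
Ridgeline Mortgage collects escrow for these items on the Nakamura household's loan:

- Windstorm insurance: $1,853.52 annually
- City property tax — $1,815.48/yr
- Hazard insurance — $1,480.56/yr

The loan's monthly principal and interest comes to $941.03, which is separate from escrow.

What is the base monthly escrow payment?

Windstorm insurance: $1,853.52
City property tax: $1,815.48
Hazard insurance: $1,480.56
Combined annual = $5,149.56
Base monthly escrow = $5,149.56 ÷ 12 = $429.13

$429.13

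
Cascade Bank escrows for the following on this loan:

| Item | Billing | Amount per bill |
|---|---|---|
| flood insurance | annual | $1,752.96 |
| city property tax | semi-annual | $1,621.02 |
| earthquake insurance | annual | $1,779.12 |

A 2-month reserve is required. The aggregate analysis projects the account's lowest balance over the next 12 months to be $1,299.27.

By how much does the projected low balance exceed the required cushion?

$170.25

Flood insurance = $1,752.96 per year
City property tax = $1,621.02 × 2 = $3,242.04 per year
Earthquake insurance = $1,779.12 per year
Total annual escrow = $1,752.96 + $3,242.04 + $1,779.12 = $6,774.12
Monthly escrow = $6,774.12 / 12 = $564.51
Cushion = 2 × $564.51 = $1,129.02
Surplus = $1,299.27 − $1,129.02 = $170.25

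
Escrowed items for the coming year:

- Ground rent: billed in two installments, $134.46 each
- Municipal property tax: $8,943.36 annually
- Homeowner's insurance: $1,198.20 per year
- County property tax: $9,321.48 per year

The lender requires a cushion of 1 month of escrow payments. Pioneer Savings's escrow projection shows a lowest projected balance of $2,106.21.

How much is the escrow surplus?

Ground rent: $134.46 × 2 = $268.92 annually
Municipal property tax: $8,943.36 annually
Homeowner's insurance: $1,198.20 annually
County property tax: $9,321.48 annually
Combined annual = $268.92 + $8,943.36 + $1,198.20 + $9,321.48 = $19,731.96
Per month = $19,731.96 / 12 = $1,644.33
Cushion = 1 × $1,644.33 = $1,644.33
Excess over cushion: $2,106.21 − $1,644.33 = $461.88

$461.88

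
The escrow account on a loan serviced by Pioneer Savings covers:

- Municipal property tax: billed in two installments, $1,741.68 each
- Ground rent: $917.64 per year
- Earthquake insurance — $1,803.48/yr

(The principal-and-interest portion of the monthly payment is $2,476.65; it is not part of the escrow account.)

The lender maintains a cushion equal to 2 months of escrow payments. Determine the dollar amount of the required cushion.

Municipal property tax: $1,741.68 × 2 = $3,483.36/yr
Ground rent: $917.64/yr
Earthquake insurance: $1,803.48/yr
Combined annual = $6,204.48
Monthly = $6,204.48 ÷ 12 = $517.04
Required cushion = 2 × $517.04 = $1,034.08

$1,034.08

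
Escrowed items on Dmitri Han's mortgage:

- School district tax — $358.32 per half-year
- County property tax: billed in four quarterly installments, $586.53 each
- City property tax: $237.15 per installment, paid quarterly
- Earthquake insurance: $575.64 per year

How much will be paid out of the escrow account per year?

$4,587.00

School district tax: $358.32 × 2 = $716.64 annually
County property tax: $586.53 × 4 = $2,346.12 annually
City property tax: $237.15 × 4 = $948.60 annually
Earthquake insurance: $575.64 annually
Combined annual = $716.64 + $2,346.12 + $948.60 + $575.64 = $4,587.00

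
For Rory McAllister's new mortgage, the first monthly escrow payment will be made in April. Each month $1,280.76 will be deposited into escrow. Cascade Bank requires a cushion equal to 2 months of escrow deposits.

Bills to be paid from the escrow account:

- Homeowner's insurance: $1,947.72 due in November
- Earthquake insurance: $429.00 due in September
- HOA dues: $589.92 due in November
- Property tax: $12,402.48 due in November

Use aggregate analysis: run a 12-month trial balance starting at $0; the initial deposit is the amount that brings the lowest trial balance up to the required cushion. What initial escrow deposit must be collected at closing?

$7,684.56

Cushion = 2 × $1,280.76 = $2,561.52
Trial balance (start $0, +$1,280.76 each month, − disbursements):
  Apr: +$1,280.76 → $1,280.76
  May: +$1,280.76 → $2,561.52
  Jun: +$1,280.76 → $3,842.28
  Jul: +$1,280.76 → $5,123.04
  Aug: +$1,280.76 → $6,403.80
  Sep: +$1,280.76 − $429.00 → $7,255.56
  Oct: +$1,280.76 → $8,536.32
  Nov: +$1,280.76 − $14,940.12 → -$5,123.04
  Dec: +$1,280.76 → -$3,842.28
  Jan: +$1,280.76 → -$2,561.52
  Feb: +$1,280.76 → -$1,280.76
  Mar: +$1,280.76 → $0.00
Lowest trial balance = -$5,123.04 (Nov)
Initial deposit = cushion − low point = $2,561.52 − (-$5,123.04) = $7,684.56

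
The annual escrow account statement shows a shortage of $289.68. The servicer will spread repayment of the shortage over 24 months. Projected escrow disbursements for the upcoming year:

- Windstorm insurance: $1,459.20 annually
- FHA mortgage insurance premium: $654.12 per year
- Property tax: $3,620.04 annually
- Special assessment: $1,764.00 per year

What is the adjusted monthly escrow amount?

Windstorm insurance — $1,459.20 per year
FHA mortgage insurance premium — $654.12 per year
Property tax — $3,620.04 per year
Special assessment — $1,764.00 per year
Annual escrow total = $1,459.20 + $654.12 + $3,620.04 + $1,764.00 = $7,497.36
Monthly = $7,497.36 / 12 = $624.78
Shortage spread = $289.68 / 24 = $12.07/mo
New monthly escrow = $624.78 + $12.07 = $636.85

$636.85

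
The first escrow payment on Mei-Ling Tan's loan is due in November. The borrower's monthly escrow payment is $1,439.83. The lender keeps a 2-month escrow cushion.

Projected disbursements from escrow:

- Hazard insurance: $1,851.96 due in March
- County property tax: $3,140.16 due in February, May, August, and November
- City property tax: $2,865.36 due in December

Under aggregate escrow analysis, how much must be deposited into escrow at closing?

$6,938.65

Cushion = 2 × $1,439.83 = $2,879.66
Trial balance (start $0, +$1,439.83 each month, − disbursements):
  Nov: +$1,439.83 − $3,140.16 → -$1,700.33
  Dec: +$1,439.83 − $2,865.36 → -$3,125.86
  Jan: +$1,439.83 → -$1,686.03
  Feb: +$1,439.83 − $3,140.16 → -$3,386.36
  Mar: +$1,439.83 − $1,851.96 → -$3,798.49
  Apr: +$1,439.83 → -$2,358.66
  May: +$1,439.83 − $3,140.16 → -$4,058.99
  Jun: +$1,439.83 → -$2,619.16
  Jul: +$1,439.83 → -$1,179.33
  Aug: +$1,439.83 − $3,140.16 → -$2,879.66
  Sep: +$1,439.83 → -$1,439.83
  Oct: +$1,439.83 → $0.00
Lowest trial balance = -$4,058.99 (May)
Initial deposit = cushion − low point = $2,879.66 − (-$4,058.99) = $6,938.65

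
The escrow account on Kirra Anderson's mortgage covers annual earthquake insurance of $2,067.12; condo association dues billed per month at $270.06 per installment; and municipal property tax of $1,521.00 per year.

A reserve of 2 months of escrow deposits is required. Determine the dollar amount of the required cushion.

Earthquake insurance: $2,067.12 per year
Condo association dues: $270.06 × 12 = $3,240.72 per year
Municipal property tax: $1,521.00 per year
Total annual escrow = $2,067.12 + $3,240.72 + $1,521.00 = $6,828.84
Base monthly escrow = $6,828.84 ÷ 12 = $569.07
Cushion = 2 × $569.07 = $1,138.14

$1,138.14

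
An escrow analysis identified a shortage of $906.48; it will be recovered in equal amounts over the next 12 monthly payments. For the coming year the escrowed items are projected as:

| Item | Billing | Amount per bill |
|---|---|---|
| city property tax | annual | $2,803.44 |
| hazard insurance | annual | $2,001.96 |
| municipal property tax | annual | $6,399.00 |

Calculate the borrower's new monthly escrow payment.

City property tax = $2,803.44 annually
Hazard insurance = $2,001.96 annually
Municipal property tax = $6,399.00 annually
Total per year = $2,803.44 + $2,001.96 + $6,399.00 = $11,204.40
Base monthly escrow = $11,204.40 ÷ 12 = $933.70
Shortage per month = $906.48 ÷ 12 = $75.54
Adjusted monthly = $933.70 + $75.54 = $1,009.24

$1,009.24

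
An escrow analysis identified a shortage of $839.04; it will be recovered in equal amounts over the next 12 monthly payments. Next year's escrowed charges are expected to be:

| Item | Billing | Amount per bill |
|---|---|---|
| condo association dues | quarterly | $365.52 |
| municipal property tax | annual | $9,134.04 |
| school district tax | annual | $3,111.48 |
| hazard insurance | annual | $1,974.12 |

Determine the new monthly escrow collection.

$1,376.73

Condo association dues — $365.52 × 4 = $1,462.08
Municipal property tax — $9,134.04
School district tax — $3,111.48
Hazard insurance — $1,974.12
Total per year = $15,681.72
Base monthly escrow = $15,681.72 / 12 = $1,306.81
Shortage per month = $839.04 / 12 = $69.92
New monthly escrow = $1,306.81 + $69.92 = $1,376.73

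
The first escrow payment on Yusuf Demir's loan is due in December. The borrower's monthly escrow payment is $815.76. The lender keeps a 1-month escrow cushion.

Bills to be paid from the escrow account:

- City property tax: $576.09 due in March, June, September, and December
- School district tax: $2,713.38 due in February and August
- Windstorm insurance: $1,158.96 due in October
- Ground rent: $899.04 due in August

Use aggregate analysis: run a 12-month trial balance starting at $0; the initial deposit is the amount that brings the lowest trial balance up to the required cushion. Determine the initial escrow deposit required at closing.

Cushion = 1 × $815.76 = $815.76
Trial balance (start $0, +$815.76 each month, − disbursements):
  Dec: +$815.76 − $576.09 → $239.67
  Jan: +$815.76 → $1,055.43
  Feb: +$815.76 − $2,713.38 → -$842.19
  Mar: +$815.76 − $576.09 → -$602.52
  Apr: +$815.76 → $213.24
  May: +$815.76 → $1,029.00
  Jun: +$815.76 − $576.09 → $1,268.67
  Jul: +$815.76 → $2,084.43
  Aug: +$815.76 − $3,612.42 → -$712.23
  Sep: +$815.76 − $576.09 → -$472.56
  Oct: +$815.76 − $1,158.96 → -$815.76
  Nov: +$815.76 → $0.00
Lowest trial balance = -$842.19 (Feb)
Initial deposit = cushion − low point = $815.76 − (-$842.19) = $1,657.95

$1,657.95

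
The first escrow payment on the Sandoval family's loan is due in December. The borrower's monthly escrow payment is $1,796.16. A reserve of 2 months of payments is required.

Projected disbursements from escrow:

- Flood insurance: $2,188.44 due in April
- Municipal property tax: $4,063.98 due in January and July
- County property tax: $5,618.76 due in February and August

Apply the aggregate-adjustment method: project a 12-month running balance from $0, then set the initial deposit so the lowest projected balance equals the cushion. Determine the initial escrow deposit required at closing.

Cushion = 2 × $1,796.16 = $3,592.32
Trial balance (start $0, +$1,796.16 each month, − disbursements):
  Dec: +$1,796.16 → $1,796.16
  Jan: +$1,796.16 − $4,063.98 → -$471.66
  Feb: +$1,796.16 − $5,618.76 → -$4,294.26
  Mar: +$1,796.16 → -$2,498.10
  Apr: +$1,796.16 − $2,188.44 → -$2,890.38
  May: +$1,796.16 → -$1,094.22
  Jun: +$1,796.16 → $701.94
  Jul: +$1,796.16 − $4,063.98 → -$1,565.88
  Aug: +$1,796.16 − $5,618.76 → -$5,388.48
  Sep: +$1,796.16 → -$3,592.32
  Oct: +$1,796.16 → -$1,796.16
  Nov: +$1,796.16 → $0.00
Lowest trial balance = -$5,388.48 (Aug)
Initial deposit = cushion − low point = $3,592.32 − (-$5,388.48) = $8,980.80

$8,980.80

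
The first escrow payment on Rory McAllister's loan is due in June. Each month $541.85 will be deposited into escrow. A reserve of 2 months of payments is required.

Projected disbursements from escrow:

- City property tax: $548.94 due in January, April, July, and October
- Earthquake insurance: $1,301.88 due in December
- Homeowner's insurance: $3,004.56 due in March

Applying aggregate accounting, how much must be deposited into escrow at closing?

$1,625.55

Cushion = 2 × $541.85 = $1,083.70
Trial balance (start $0, +$541.85 each month, − disbursements):
  Jun: +$541.85 → $541.85
  Jul: +$541.85 − $548.94 → $534.76
  Aug: +$541.85 → $1,076.61
  Sep: +$541.85 → $1,618.46
  Oct: +$541.85 − $548.94 → $1,611.37
  Nov: +$541.85 → $2,153.22
  Dec: +$541.85 − $1,301.88 → $1,393.19
  Jan: +$541.85 − $548.94 → $1,386.10
  Feb: +$541.85 → $1,927.95
  Mar: +$541.85 − $3,004.56 → -$534.76
  Apr: +$541.85 − $548.94 → -$541.85
  May: +$541.85 → $0.00
Lowest trial balance = -$541.85 (Apr)
Initial deposit = cushion − low point = $1,083.70 − (-$541.85) = $1,625.55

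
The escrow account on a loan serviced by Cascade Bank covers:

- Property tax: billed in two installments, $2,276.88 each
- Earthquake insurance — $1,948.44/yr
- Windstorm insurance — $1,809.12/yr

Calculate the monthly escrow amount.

Property tax = $2,276.88 × 2 = $4,553.76 annually
Earthquake insurance = $1,948.44 annually
Windstorm insurance = $1,809.12 annually
Yearly total = $4,553.76 + $1,948.44 + $1,809.12 = $8,311.32
Base monthly escrow = $8,311.32 ÷ 12 = $692.61

$692.61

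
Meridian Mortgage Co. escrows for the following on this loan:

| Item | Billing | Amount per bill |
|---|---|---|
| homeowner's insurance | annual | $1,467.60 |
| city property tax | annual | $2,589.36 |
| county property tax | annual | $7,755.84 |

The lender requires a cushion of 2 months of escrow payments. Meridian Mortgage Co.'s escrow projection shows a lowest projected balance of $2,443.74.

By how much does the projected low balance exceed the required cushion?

Homeowner's insurance — $1,467.60 per year
City property tax — $2,589.36 per year
County property tax — $7,755.84 per year
Total per year = $1,467.60 + $2,589.36 + $7,755.84 = $11,812.80
Monthly escrow = $11,812.80 / 12 = $984.40
Required cushion = 2 × $984.40 = $1,968.80
Excess over cushion: $2,443.74 − $1,968.80 = $474.94

$474.94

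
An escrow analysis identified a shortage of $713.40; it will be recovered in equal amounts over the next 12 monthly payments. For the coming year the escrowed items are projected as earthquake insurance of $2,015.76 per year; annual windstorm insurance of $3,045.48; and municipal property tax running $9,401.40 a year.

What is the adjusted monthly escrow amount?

Earthquake insurance = $2,015.76
Windstorm insurance = $3,045.48
Municipal property tax = $9,401.40
Total per year = $2,015.76 + $3,045.48 + $9,401.40 = $14,462.64
Monthly = $14,462.64 / 12 = $1,205.22
Shortage spread = $713.40 ÷ 12 = $59.45/mo
Adjusted monthly = $1,205.22 + $59.45 = $1,264.67

$1,264.67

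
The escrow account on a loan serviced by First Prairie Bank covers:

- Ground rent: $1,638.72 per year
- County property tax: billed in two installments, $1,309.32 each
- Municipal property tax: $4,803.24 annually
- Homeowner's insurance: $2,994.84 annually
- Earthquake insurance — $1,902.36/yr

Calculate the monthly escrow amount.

Ground rent — $1,638.72
County property tax — $1,309.32 × 2 = $2,618.64
Municipal property tax — $4,803.24
Homeowner's insurance — $2,994.84
Earthquake insurance — $1,902.36
Combined annual = $1,638.72 + $2,618.64 + $4,803.24 + $2,994.84 + $1,902.36 = $13,957.80
Monthly = $13,957.80 ÷ 12 = $1,163.15

$1,163.15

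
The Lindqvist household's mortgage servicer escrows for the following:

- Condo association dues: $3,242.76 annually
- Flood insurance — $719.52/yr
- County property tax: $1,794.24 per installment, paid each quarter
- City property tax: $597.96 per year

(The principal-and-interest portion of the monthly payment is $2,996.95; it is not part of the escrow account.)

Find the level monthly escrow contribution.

Condo association dues — $3,242.76
Flood insurance — $719.52
County property tax — $1,794.24 × 4 = $7,176.96
City property tax — $597.96
Total annual escrow = $3,242.76 + $719.52 + $7,176.96 + $597.96 = $11,737.20
Per month = $11,737.20 / 12 = $978.10

$978.10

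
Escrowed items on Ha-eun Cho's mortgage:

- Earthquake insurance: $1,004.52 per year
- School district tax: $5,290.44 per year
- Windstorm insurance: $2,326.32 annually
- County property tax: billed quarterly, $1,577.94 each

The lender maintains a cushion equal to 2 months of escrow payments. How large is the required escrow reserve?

$2,488.84

Earthquake insurance = $1,004.52/yr
School district tax = $5,290.44/yr
Windstorm insurance = $2,326.32/yr
County property tax = $1,577.94 × 4 = $6,311.76/yr
Annual escrow total = $1,004.52 + $5,290.44 + $2,326.32 + $6,311.76 = $14,933.04
Base monthly escrow = $14,933.04 ÷ 12 = $1,244.42
Reserve = 2 × $1,244.42 = $2,488.84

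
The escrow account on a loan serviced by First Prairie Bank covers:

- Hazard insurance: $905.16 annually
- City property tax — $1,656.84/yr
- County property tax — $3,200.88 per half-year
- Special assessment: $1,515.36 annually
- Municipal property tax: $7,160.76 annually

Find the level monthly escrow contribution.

$1,469.99

Hazard insurance: $905.16 annually
City property tax: $1,656.84 annually
County property tax: $3,200.88 × 2 = $6,401.76 annually
Special assessment: $1,515.36 annually
Municipal property tax: $7,160.76 annually
Yearly total = $17,639.88
Monthly = $17,639.88 / 12 = $1,469.99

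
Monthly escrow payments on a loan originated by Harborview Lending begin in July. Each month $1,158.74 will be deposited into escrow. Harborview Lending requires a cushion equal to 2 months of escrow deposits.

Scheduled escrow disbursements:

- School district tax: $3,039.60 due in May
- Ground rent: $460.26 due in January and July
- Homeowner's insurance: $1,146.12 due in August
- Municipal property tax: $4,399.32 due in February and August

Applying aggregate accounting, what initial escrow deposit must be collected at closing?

Cushion = 2 × $1,158.74 = $2,317.48
Trial balance (start $0, +$1,158.74 each month, − disbursements):
  Jul: +$1,158.74 − $460.26 → $698.48
  Aug: +$1,158.74 − $5,545.44 → -$3,688.22
  Sep: +$1,158.74 → -$2,529.48
  Oct: +$1,158.74 → -$1,370.74
  Nov: +$1,158.74 → -$212.00
  Dec: +$1,158.74 → $946.74
  Jan: +$1,158.74 − $460.26 → $1,645.22
  Feb: +$1,158.74 − $4,399.32 → -$1,595.36
  Mar: +$1,158.74 → -$436.62
  Apr: +$1,158.74 → $722.12
  May: +$1,158.74 − $3,039.60 → -$1,158.74
  Jun: +$1,158.74 → $0.00
Lowest trial balance = -$3,688.22 (Aug)
Initial deposit = cushion − low point = $2,317.48 − (-$3,688.22) = $6,005.70

$6,005.70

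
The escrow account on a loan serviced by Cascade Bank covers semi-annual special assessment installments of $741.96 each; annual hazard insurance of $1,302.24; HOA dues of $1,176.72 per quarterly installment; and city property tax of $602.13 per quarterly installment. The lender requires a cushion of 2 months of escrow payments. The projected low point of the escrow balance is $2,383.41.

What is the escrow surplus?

$733.15

Special assessment — $741.96 × 2 = $1,483.92 per year
Hazard insurance — $1,302.24 per year
HOA dues — $1,176.72 × 4 = $4,706.88 per year
City property tax — $602.13 × 4 = $2,408.52 per year
Annual escrow total = $1,483.92 + $1,302.24 + $4,706.88 + $2,408.52 = $9,901.56
Base monthly escrow = $9,901.56 / 12 = $825.13
Required cushion = 2 × $825.13 = $1,650.26
Surplus = $2,383.41 − $1,650.26 = $733.15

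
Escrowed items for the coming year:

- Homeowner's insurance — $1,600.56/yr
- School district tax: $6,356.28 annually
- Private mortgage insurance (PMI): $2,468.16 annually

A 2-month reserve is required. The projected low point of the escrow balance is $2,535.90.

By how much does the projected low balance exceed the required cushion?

Homeowner's insurance — $1,600.56
School district tax — $6,356.28
Private mortgage insurance (PMI) — $2,468.16
Total per year = $1,600.56 + $6,356.28 + $2,468.16 = $10,425.00
Per month = $10,425.00 / 12 = $868.75
Cushion = 2 × $868.75 = $1,737.50
Excess over cushion: $2,535.90 − $1,737.50 = $798.40

$798.40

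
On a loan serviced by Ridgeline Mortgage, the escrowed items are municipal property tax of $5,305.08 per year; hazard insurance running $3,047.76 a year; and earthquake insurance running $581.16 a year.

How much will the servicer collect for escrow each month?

Municipal property tax — $5,305.08 annually
Hazard insurance — $3,047.76 annually
Earthquake insurance — $581.16 annually
Total annual escrow = $8,934.00
Base monthly escrow = $8,934.00 / 12 = $744.50

$744.50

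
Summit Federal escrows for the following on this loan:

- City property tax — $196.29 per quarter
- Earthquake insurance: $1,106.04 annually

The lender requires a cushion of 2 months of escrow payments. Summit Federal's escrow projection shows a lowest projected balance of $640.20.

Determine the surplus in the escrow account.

City property tax = $196.29 × 4 = $785.16 per year
Earthquake insurance = $1,106.04 per year
Total annual escrow = $785.16 + $1,106.04 = $1,891.20
Base monthly escrow = $1,891.20 / 12 = $157.60
Required cushion = 2 × $157.60 = $315.20
Surplus = $640.20 − $315.20 = $325.00

$325.00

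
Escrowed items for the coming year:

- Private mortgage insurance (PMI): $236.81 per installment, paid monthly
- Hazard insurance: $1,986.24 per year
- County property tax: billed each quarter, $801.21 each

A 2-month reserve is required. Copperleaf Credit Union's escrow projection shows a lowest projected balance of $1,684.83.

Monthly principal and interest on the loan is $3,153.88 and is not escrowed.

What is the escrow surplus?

Private mortgage insurance (PMI) — $236.81 × 12 = $2,841.72/yr
Hazard insurance — $1,986.24/yr
County property tax — $801.21 × 4 = $3,204.84/yr
Combined annual = $2,841.72 + $1,986.24 + $3,204.84 = $8,032.80
Base monthly escrow = $8,032.80 / 12 = $669.40
Required cushion = 2 × $669.40 = $1,338.80
Surplus = $1,684.83 − $1,338.80 = $346.03

$346.03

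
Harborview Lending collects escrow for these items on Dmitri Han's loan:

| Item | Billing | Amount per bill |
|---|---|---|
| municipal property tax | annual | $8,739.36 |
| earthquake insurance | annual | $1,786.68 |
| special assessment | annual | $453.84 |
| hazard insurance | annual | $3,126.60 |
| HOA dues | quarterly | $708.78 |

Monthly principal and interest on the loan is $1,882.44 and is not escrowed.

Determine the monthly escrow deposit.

Municipal property tax = $8,739.36 annually
Earthquake insurance = $1,786.68 annually
Special assessment = $453.84 annually
Hazard insurance = $3,126.60 annually
HOA dues = $708.78 × 4 = $2,835.12 annually
Total per year = $8,739.36 + $1,786.68 + $453.84 + $3,126.60 + $2,835.12 = $16,941.60
Base monthly escrow = $16,941.60 / 12 = $1,411.80

$1,411.80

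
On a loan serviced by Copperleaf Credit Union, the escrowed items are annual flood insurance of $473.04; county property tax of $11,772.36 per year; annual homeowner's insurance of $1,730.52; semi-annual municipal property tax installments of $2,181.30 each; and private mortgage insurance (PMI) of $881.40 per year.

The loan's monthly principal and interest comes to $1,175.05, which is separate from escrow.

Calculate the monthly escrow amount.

Flood insurance — $473.04/yr
County property tax — $11,772.36/yr
Homeowner's insurance — $1,730.52/yr
Municipal property tax — $2,181.30 × 2 = $4,362.60/yr
Private mortgage insurance (PMI) — $881.40/yr
Total annual escrow = $473.04 + $11,772.36 + $1,730.52 + $4,362.60 + $881.40 = $19,219.92
Per month = $19,219.92 / 12 = $1,601.66

$1,601.66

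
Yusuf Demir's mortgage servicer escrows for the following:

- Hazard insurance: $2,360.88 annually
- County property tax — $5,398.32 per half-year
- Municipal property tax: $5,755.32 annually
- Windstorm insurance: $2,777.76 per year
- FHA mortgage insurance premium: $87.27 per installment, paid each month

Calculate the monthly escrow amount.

Hazard insurance: $2,360.88 annually
County property tax: $5,398.32 × 2 = $10,796.64 annually
Municipal property tax: $5,755.32 annually
Windstorm insurance: $2,777.76 annually
FHA mortgage insurance premium: $87.27 × 12 = $1,047.24 annually
Yearly total = $2,360.88 + $10,796.64 + $5,755.32 + $2,777.76 + $1,047.24 = $22,737.84
Monthly escrow = $22,737.84 ÷ 12 = $1,894.82

$1,894.82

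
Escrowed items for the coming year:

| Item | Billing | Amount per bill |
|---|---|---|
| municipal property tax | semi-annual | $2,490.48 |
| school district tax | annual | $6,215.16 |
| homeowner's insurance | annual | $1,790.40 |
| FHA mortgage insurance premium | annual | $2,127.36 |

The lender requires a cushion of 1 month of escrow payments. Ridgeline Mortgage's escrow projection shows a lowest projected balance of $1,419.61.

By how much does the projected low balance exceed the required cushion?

Municipal property tax — $2,490.48 × 2 = $4,980.96
School district tax — $6,215.16
Homeowner's insurance — $1,790.40
FHA mortgage insurance premium — $2,127.36
Combined annual = $15,113.88
Per month = $15,113.88 / 12 = $1,259.49
Required reserve = 1 × $1,259.49 = $1,259.49
Excess over cushion: $1,419.61 − $1,259.49 = $160.12

$160.12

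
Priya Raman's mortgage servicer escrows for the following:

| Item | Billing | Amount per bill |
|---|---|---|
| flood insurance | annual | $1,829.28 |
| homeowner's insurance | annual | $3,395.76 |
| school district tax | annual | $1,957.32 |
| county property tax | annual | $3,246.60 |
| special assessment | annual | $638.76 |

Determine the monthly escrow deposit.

$922.31

Flood insurance: $1,829.28
Homeowner's insurance: $3,395.76
School district tax: $1,957.32
County property tax: $3,246.60
Special assessment: $638.76
Combined annual = $11,067.72
Base monthly escrow = $11,067.72 ÷ 12 = $922.31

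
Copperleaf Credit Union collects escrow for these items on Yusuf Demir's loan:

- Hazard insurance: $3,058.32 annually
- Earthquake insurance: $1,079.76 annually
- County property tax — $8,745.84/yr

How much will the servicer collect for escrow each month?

$1,073.66

Hazard insurance = $3,058.32 per year
Earthquake insurance = $1,079.76 per year
County property tax = $8,745.84 per year
Total per year = $3,058.32 + $1,079.76 + $8,745.84 = $12,883.92
Per month = $12,883.92 / 12 = $1,073.66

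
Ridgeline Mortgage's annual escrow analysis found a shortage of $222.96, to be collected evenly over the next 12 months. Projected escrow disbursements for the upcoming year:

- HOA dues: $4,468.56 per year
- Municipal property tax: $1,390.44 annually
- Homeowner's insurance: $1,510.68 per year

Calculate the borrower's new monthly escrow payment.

HOA dues = $4,468.56 per year
Municipal property tax = $1,390.44 per year
Homeowner's insurance = $1,510.68 per year
Total per year = $7,369.68
Monthly = $7,369.68 / 12 = $614.14
Monthly shortage recovery: $222.96 ÷ 12 = $18.58
Adjusted monthly = $614.14 + $18.58 = $632.72

$632.72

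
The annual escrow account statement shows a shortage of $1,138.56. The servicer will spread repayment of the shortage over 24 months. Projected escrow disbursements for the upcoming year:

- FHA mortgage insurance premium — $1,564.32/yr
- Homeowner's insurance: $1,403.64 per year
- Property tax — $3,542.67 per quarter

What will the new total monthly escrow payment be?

FHA mortgage insurance premium: $1,564.32/yr
Homeowner's insurance: $1,403.64/yr
Property tax: $3,542.67 × 4 = $14,170.68/yr
Annual escrow total = $17,138.64
Per month = $17,138.64 ÷ 12 = $1,428.22
Shortage per month = $1,138.56 ÷ 24 = $47.44
Adjusted monthly = $1,428.22 + $47.44 = $1,475.66

$1,475.66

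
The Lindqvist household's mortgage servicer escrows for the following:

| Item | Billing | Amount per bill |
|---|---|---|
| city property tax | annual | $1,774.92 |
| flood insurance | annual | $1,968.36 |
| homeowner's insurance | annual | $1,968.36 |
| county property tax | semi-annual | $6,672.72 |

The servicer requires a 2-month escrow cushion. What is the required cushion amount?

City property tax — $1,774.92 per year
Flood insurance — $1,968.36 per year
Homeowner's insurance — $1,968.36 per year
County property tax — $6,672.72 × 2 = $13,345.44 per year
Combined annual = $1,774.92 + $1,968.36 + $1,968.36 + $13,345.44 = $19,057.08
Base monthly escrow = $19,057.08 ÷ 12 = $1,588.09
Cushion = 2 × $1,588.09 = $3,176.18

$3,176.18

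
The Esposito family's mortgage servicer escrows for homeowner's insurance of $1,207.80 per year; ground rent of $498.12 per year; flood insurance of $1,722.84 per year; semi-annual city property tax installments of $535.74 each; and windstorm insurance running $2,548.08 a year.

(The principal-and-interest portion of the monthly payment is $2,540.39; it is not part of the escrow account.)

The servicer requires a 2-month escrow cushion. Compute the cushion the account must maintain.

Homeowner's insurance = $1,207.80 per year
Ground rent = $498.12 per year
Flood insurance = $1,722.84 per year
City property tax = $535.74 × 2 = $1,071.48 per year
Windstorm insurance = $2,548.08 per year
Total per year = $1,207.80 + $498.12 + $1,722.84 + $1,071.48 + $2,548.08 = $7,048.32
Monthly escrow = $7,048.32 / 12 = $587.36
Reserve = 2 × $587.36 = $1,174.72

$1,174.72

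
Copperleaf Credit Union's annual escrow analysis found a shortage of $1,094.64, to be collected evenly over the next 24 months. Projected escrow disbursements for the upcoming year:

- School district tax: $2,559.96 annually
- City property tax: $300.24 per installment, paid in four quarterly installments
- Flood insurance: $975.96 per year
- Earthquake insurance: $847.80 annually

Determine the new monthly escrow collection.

School district tax — $2,559.96
City property tax — $300.24 × 4 = $1,200.96
Flood insurance — $975.96
Earthquake insurance — $847.80
Annual escrow total = $5,584.68
Per month = $5,584.68 / 12 = $465.39
Shortage spread = $1,094.64 / 24 = $45.61/mo
New monthly escrow = $465.39 + $45.61 = $511.00

$511.00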